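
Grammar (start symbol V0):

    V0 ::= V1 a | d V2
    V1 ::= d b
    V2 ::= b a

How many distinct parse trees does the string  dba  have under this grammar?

Parse trees for dba:
  [V0 [V1 d b] a]
  [V0 d [V2 b a]]

2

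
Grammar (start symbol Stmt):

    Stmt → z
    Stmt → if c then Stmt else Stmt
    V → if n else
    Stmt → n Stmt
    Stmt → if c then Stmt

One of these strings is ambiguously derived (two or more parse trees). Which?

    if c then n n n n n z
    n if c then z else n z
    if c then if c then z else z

if c then if c then z else z

if c then n n n n n z: 1 tree
n if c then z else n z: 1 tree
if c then if c then z else z: 2 trees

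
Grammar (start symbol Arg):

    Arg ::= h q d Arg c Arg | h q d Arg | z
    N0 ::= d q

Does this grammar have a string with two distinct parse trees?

Ambiguous

Witness: h q d h q d z c z

Derivation 1: Arg ⇒ h q d Arg c Arg ⇒ h q d h q d Arg c Arg ⇒ h q d h q d z c Arg ⇒ h q d h q d z c z
Derivation 2: Arg ⇒ h q d Arg ⇒ h q d h q d Arg c Arg ⇒ h q d h q d z c Arg ⇒ h q d h q d z c z

Two distinct leftmost derivations for the same string.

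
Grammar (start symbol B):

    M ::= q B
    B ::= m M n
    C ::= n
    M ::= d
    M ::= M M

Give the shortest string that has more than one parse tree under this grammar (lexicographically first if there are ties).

m d d d n

length 3: no string has ≥2 trees
length 4: no string has ≥2 trees
length 5: m d d d n has 2 parse trees

Two derivations of m d d d n:
  B ⇒ m M n ⇒ m M M n ⇒ m d M n ⇒ m d M M n ⇒ m d d M n ⇒ m d d d n
  B ⇒ m M n ⇒ m M M n ⇒ m M M M n ⇒ m d M M n ⇒ m d d M n ⇒ m d d d n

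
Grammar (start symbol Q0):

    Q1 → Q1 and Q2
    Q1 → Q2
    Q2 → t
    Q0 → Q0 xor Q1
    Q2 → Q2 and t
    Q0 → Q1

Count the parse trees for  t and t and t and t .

8

Parse trees for t and t and t and t:
  [Q0 [Q1 [Q1 [Q2 t]] and [Q2 [Q2 [Q2 t] and t] and t]]]
  [Q0 [Q1 [Q1 [Q1 [Q2 t]] and [Q2 t]] and [Q2 [Q2 t] and t]]]
  [Q0 [Q1 [Q1 [Q2 [Q2 t] and t]] and [Q2 [Q2 t] and t]]]
  [Q0 [Q1 [Q1 [Q1 [Q2 t]] and [Q2 [Q2 t] and t]] and [Q2 t]]]
  [Q0 [Q1 [Q1 [Q1 [Q1 [Q2 t]] and [Q2 t]] and [Q2 t]] and [Q2 t]]]
  [Q0 [Q1 [Q1 [Q1 [Q2 [Q2 t] and t]] and [Q2 t]] and [Q2 t]]]
  [Q0 [Q1 [Q1 [Q2 [Q2 [Q2 t] and t] and t]] and [Q2 t]]]
  [Q0 [Q1 [Q2 [Q2 [Q2 [Q2 t] and t] and t] and t]]]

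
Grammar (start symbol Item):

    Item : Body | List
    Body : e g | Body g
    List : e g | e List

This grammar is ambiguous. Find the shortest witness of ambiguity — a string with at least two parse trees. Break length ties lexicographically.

length 2: e g has 2 parse trees

Two derivations of e g:
  Item ⇒ Body ⇒ e g
  Item ⇒ List ⇒ e g

e g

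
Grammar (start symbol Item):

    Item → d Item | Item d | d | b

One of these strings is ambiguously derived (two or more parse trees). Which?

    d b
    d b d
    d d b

d b: 1 tree
d b d: 2 trees
d d b: 1 tree

d b d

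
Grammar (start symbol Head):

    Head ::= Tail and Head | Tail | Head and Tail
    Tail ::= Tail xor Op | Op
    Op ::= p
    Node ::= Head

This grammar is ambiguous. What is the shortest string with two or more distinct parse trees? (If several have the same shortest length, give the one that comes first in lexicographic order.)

p and p

length 1: no string has ≥2 trees
length 3: p and p has 2 parse trees

Two derivations of p and p:
  Head ⇒ Tail and Head ⇒ Op and Head ⇒ p and Head ⇒ p and Tail ⇒ p and Op ⇒ p and p
  Head ⇒ Head and Tail ⇒ Tail and Tail ⇒ Op and Tail ⇒ p and Tail ⇒ p and Op ⇒ p and p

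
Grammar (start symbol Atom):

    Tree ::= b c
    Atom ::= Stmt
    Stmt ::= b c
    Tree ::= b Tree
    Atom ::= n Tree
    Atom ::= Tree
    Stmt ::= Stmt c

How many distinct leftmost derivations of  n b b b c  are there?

1

Parse trees for n b b b c:
  [Atom n [Tree b [Tree b [Tree b c]]]]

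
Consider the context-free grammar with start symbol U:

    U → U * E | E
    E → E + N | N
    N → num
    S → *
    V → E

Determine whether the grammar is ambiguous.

Unambiguous

Only U, E, N are reachable from U; ignoring the rest: This is a standard precedence ladder (U over E over N), with each level left-recursive on its own operator ('*' at U, '+' at E). That structure is LR(1), hence unambiguous.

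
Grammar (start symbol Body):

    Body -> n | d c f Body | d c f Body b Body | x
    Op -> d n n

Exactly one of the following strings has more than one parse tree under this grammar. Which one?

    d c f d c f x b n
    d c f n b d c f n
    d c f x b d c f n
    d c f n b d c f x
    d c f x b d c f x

d c f d c f x b n: 2 trees
d c f n b d c f n: 1 tree
d c f x b d c f n: 1 tree
d c f n b d c f x: 1 tree
d c f x b d c f x: 1 tree

d c f d c f x b n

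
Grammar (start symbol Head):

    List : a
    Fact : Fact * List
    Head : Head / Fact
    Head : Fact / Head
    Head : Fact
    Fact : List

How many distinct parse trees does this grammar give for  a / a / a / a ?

Parse trees for a / a / a / a:
  [Head [Head [Head [Head [Fact [List a]]] / [Fact [List a]]] / [Fact [List a]]] / [Fact [List a]]]
  [Head [Head [Head [Fact [List a]] / [Head [Fact [List a]]]] / [Fact [List a]]] / [Fact [List a]]]
  [Head [Head [Fact [List a]] / [Head [Head [Fact [List a]]] / [Fact [List a]]]] / [Fact [List a]]]
  [Head [Head [Fact [List a]] / [Head [Fact [List a]] / [Head [Fact [List a]]]]] / [Fact [List a]]]
  [Head [Fact [List a]] / [Head [Head [Head [Fact [List a]]] / [Fact [List a]]] / [Fact [List a]]]]
  [Head [Fact [List a]] / [Head [Head [Fact [List a]] / [Head [Fact [List a]]]] / [Fact [List a]]]]
  [Head [Fact [List a]] / [Head [Fact [List a]] / [Head [Head [Fact [List a]]] / [Fact [List a]]]]]
  [Head [Fact [List a]] / [Head [Fact [List a]] / [Head [Fact [List a]] / [Head [Fact [List a]]]]]]

8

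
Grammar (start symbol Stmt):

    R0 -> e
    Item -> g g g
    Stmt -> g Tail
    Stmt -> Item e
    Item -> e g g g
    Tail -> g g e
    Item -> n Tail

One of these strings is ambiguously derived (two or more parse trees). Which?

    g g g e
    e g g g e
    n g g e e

g g g e

g g g e: 2 trees
e g g g e: 1 tree
n g g e e: 1 tree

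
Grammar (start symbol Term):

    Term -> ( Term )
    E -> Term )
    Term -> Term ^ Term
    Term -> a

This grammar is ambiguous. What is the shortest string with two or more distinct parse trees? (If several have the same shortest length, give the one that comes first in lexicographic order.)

a ^ a ^ a

length 1: no string has ≥2 trees
length 3: no string has ≥2 trees
length 5: a ^ a ^ a has 2 parse trees

Two derivations of a ^ a ^ a:
  Term ⇒ Term ^ Term ⇒ Term ^ Term ^ Term ⇒ a ^ Term ^ Term ⇒ a ^ a ^ Term ⇒ a ^ a ^ a
  Term ⇒ Term ^ Term ⇒ a ^ Term ⇒ a ^ Term ^ Term ⇒ a ^ a ^ Term ⇒ a ^ a ^ a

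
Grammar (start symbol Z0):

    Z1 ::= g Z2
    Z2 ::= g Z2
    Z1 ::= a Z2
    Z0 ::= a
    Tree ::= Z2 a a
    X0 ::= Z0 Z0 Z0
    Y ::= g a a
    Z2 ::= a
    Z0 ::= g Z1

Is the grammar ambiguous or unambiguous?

Unambiguous

Only Z0, Z1, Z2 are reachable from Z0; ignoring the rest: The reachable rules are right-linear with at most one rule per (nonterminal, next-terminal) pair. Each input token forces the next rule, so parsing is deterministic.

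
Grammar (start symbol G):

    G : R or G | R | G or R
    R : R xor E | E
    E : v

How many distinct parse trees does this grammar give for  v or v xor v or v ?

4

Parse trees for v or v xor v or v:
  [G [R [E v]] or [G [R [R [E v]] xor [E v]] or [G [R [E v]]]]]
  [G [R [E v]] or [G [G [R [R [E v]] xor [E v]]] or [R [E v]]]]
  [G [G [R [E v]] or [G [R [R [E v]] xor [E v]]]] or [R [E v]]]
  [G [G [G [R [E v]]] or [R [R [E v]] xor [E v]]] or [R [E v]]]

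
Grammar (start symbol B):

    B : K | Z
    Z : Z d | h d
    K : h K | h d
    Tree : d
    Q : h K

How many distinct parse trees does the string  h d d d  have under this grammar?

Parse trees for h d d d:
  [B [Z [Z [Z h d] d] d]]

1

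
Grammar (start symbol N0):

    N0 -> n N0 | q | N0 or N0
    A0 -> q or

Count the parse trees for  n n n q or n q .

4

Parse trees for n n n q or n q:
  [N0 n [N0 n [N0 n [N0 [N0 q] or [N0 n [N0 q]]]]]]
  [N0 n [N0 n [N0 [N0 n [N0 q]] or [N0 n [N0 q]]]]]
  [N0 n [N0 [N0 n [N0 n [N0 q]]] or [N0 n [N0 q]]]]
  [N0 [N0 n [N0 n [N0 n [N0 q]]]] or [N0 n [N0 q]]]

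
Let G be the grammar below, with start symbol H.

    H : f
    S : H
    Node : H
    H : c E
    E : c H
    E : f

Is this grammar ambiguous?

(Node, S are unreachable from H, so their rules don't affect L(H).) Restricted to the reachable nonterminals, every rule has the form A → t or A → t B, and no two rules for the same A share a first terminal. The grammar encodes a DFA — one run per string.

Unambiguous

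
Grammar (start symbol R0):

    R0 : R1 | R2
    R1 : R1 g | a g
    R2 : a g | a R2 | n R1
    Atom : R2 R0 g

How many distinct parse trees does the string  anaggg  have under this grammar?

1

Parse trees for anaggg:
  [R0 [R2 a [R2 n [R1 [R1 [R1 a g] g] g]]]]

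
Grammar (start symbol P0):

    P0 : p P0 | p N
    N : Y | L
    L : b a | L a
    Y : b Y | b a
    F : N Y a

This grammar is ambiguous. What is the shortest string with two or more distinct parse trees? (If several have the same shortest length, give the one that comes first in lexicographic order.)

p b a

length 3: p b a has 2 parse trees

Two derivations of p b a:
  P0 ⇒ p N ⇒ p Y ⇒ p b a
  P0 ⇒ p N ⇒ p L ⇒ p b a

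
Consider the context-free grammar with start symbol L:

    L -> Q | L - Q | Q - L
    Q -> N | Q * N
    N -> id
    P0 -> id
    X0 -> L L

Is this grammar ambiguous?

Ambiguous

Witness: id - id

Derivation 1: L ⇒ L - Q ⇒ Q - Q ⇒ N - Q ⇒ id - Q ⇒ id - N ⇒ id - id
Derivation 2: L ⇒ Q - L ⇒ N - L ⇒ id - L ⇒ id - Q ⇒ id - N ⇒ id - id

Two distinct leftmost derivations for the same string.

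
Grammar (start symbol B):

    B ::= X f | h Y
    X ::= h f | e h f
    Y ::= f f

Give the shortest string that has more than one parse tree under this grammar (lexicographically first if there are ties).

length 3: h f f has 2 parse trees

Two derivations of h f f:
  B ⇒ X f ⇒ h f f
  B ⇒ h Y ⇒ h f f

h f f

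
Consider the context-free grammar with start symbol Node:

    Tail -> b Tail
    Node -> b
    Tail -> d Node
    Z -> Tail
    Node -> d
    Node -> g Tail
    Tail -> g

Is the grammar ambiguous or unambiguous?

Unambiguous

Only Node, Tail are reachable from Node; ignoring the rest: Restricted to the reachable nonterminals, every rule has the form A → t or A → t B, and no two rules for the same A share a first terminal. The grammar encodes a DFA — one run per string.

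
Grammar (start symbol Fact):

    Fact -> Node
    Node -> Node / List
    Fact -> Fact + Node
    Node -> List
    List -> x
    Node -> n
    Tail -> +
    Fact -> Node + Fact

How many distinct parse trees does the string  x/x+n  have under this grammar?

Parse trees for x/x+n:
  [Fact [Fact [Node [Node [List x]] / [List x]]] + [Node n]]
  [Fact [Node [Node [List x]] / [List x]] + [Fact [Node n]]]

2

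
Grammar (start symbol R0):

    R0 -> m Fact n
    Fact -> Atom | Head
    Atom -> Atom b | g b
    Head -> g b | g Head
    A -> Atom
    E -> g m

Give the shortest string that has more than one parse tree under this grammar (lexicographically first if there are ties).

length 4: m g b n has 2 parse trees

Two derivations of m g b n:
  R0 ⇒ m Fact n ⇒ m Atom n ⇒ m g b n
  R0 ⇒ m Fact n ⇒ m Head n ⇒ m g b n

m g b n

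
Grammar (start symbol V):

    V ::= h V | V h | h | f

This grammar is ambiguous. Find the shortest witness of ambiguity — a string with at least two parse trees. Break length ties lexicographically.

length 1: no string has ≥2 trees
length 2: h h has 2 parse trees

Two derivations of h h:
  V ⇒ h V ⇒ h h
  V ⇒ V h ⇒ h h

h h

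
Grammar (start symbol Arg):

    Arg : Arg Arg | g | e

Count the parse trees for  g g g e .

Parse trees for g g g e:
  [Arg [Arg g] [Arg [Arg g] [Arg [Arg g] [Arg e]]]]
  [Arg [Arg g] [Arg [Arg [Arg g] [Arg g]] [Arg e]]]
  [Arg [Arg [Arg g] [Arg g]] [Arg [Arg g] [Arg e]]]
  [Arg [Arg [Arg g] [Arg [Arg g] [Arg g]]] [Arg e]]
  [Arg [Arg [Arg [Arg g] [Arg g]] [Arg g]] [Arg e]]

5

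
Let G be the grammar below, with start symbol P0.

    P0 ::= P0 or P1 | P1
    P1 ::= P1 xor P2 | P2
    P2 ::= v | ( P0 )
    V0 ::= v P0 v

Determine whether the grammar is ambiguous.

Unambiguous

Only P0, P1, P2 are reachable from P0; ignoring the rest: The grammar is stratified — P0 handles 'or' (left-recursive), P1 handles 'xor', P2 atoms. Each operator has a fixed associativity and precedence level, so every string has one parse.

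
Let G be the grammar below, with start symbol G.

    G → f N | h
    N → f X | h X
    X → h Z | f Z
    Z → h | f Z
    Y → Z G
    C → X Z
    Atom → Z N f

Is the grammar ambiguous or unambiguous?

(Y, C, Atom are unreachable from G, so their rules don't affect L(G).) The reachable rules are right-linear with at most one rule per (nonterminal, next-terminal) pair. Each input token forces the next rule, so parsing is deterministic.

Unambiguous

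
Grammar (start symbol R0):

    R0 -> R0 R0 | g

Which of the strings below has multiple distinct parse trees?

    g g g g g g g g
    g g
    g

g g g g g g g g

g g g g g g g g: 429 trees
g g: 1 tree
g: 1 tree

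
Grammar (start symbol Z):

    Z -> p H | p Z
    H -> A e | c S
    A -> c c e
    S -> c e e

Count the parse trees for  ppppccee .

2

Parse trees for ppppccee:
  [Z p [Z p [Z p [Z p [H [A c c e] e]]]]]
  [Z p [Z p [Z p [Z p [H c [S c e e]]]]]]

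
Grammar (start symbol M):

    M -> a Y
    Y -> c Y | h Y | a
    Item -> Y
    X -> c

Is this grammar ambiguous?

Only M, Y are reachable from M; ignoring the rest: Restricted to the reachable nonterminals, every rule has the form A → t or A → t B, and no two rules for the same A share a first terminal. The grammar encodes a DFA — one run per string.

Unambiguous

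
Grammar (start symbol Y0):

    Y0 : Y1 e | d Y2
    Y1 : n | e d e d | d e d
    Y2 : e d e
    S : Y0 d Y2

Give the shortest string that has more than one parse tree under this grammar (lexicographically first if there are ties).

d e d e

length 2: no string has ≥2 trees
length 4: d e d e has 2 parse trees

Two derivations of d e d e:
  Y0 ⇒ Y1 e ⇒ d e d e
  Y0 ⇒ d Y2 ⇒ d e d e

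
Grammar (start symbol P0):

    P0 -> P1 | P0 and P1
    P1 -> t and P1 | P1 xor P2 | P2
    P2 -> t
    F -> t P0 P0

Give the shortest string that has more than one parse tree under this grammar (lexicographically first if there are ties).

t and t

length 1: no string has ≥2 trees
length 3: t and t has 2 parse trees

Two derivations of t and t:
  P0 ⇒ P1 ⇒ t and P1 ⇒ t and P2 ⇒ t and t
  P0 ⇒ P0 and P1 ⇒ P1 and P1 ⇒ P2 and P1 ⇒ t and P1 ⇒ t and P2 ⇒ t and t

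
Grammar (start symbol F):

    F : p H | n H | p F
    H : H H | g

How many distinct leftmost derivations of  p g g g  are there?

Parse trees for p g g g:
  [F p [H [H g] [H [H g] [H g]]]]
  [F p [H [H [H g] [H g]] [H g]]]

2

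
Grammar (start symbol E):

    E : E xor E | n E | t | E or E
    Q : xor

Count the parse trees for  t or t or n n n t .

2

Parse trees for t or t or n n n t:
  [E [E t] or [E [E t] or [E n [E n [E n [E t]]]]]]
  [E [E [E t] or [E t]] or [E n [E n [E n [E t]]]]]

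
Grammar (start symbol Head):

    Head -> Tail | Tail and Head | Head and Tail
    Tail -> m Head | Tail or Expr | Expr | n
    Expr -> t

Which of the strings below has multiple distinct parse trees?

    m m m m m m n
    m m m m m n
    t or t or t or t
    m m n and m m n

m m n and m m n

m m m m m m n: 1 tree
m m m m m n: 1 tree
t or t or t or t: 1 tree
m m n and m m n: 6 trees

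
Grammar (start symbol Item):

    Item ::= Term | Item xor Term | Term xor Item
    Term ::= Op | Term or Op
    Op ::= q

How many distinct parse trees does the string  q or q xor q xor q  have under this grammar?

Parse trees for q or q xor q xor q:
  [Item [Item [Item [Term [Term [Op q]] or [Op q]]] xor [Term [Op q]]] xor [Term [Op q]]]
  [Item [Item [Term [Term [Op q]] or [Op q]] xor [Item [Term [Op q]]]] xor [Term [Op q]]]
  [Item [Term [Term [Op q]] or [Op q]] xor [Item [Item [Term [Op q]]] xor [Term [Op q]]]]
  [Item [Term [Term [Op q]] or [Op q]] xor [Item [Term [Op q]] xor [Item [Term [Op q]]]]]

4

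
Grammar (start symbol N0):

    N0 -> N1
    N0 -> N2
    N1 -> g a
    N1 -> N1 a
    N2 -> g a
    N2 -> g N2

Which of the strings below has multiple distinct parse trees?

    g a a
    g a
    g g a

g a a: 1 tree
g a: 2 trees
g g a: 1 tree

g a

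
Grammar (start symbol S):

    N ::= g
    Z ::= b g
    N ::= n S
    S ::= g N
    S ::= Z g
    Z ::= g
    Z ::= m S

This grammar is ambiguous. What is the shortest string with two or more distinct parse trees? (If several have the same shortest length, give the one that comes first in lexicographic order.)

g g

length 2: g g has 2 parse trees

Two derivations of g g:
  S ⇒ g N ⇒ g g
  S ⇒ Z g ⇒ g g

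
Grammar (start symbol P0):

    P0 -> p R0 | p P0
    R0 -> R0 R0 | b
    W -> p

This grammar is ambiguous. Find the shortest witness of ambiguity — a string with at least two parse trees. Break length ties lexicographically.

p b b b

length 2: no string has ≥2 trees
length 3: no string has ≥2 trees
length 4: p b b b has 2 parse trees

Two derivations of p b b b:
  P0 ⇒ p R0 ⇒ p R0 R0 ⇒ p R0 R0 R0 ⇒ p b R0 R0 ⇒ p b b R0 ⇒ p b b b
  P0 ⇒ p R0 ⇒ p R0 R0 ⇒ p b R0 ⇒ p b R0 R0 ⇒ p b b R0 ⇒ p b b b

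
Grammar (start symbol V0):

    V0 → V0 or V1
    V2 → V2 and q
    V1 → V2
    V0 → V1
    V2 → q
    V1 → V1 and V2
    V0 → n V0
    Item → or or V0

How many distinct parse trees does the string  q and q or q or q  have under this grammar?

2

Parse trees for q and q or q or q:
  [V0 [V0 [V0 [V1 [V2 [V2 q] and q]]] or [V1 [V2 q]]] or [V1 [V2 q]]]
  [V0 [V0 [V0 [V1 [V1 [V2 q]] and [V2 q]]] or [V1 [V2 q]]] or [V1 [V2 q]]]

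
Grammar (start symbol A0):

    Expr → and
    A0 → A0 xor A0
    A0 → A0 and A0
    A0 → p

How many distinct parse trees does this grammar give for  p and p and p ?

Parse trees for p and p and p:
  [A0 [A0 p] and [A0 [A0 p] and [A0 p]]]
  [A0 [A0 [A0 p] and [A0 p]] and [A0 p]]

2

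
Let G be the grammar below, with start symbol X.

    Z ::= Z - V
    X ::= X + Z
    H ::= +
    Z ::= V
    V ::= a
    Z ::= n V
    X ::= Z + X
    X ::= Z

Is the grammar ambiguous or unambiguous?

Ambiguous

Witness: a + a

Derivation 1: X ⇒ X + Z ⇒ Z + Z ⇒ V + Z ⇒ a + Z ⇒ a + V ⇒ a + a
Derivation 2: X ⇒ Z + X ⇒ V + X ⇒ a + X ⇒ a + Z ⇒ a + V ⇒ a + a

Two distinct leftmost derivations for the same string.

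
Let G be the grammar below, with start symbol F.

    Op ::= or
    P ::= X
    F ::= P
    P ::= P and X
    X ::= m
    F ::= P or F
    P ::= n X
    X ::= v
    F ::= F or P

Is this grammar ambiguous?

Ambiguous

Witness: m or m

Derivation 1: F ⇒ P or F ⇒ X or F ⇒ m or F ⇒ m or P ⇒ m or X ⇒ m or m
Derivation 2: F ⇒ F or P ⇒ P or P ⇒ X or P ⇒ m or P ⇒ m or X ⇒ m or m

Two distinct leftmost derivations for the same string.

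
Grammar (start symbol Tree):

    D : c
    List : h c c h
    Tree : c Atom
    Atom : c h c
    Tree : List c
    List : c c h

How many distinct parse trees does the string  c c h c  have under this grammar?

Parse trees for c c h c:
  [Tree c [Atom c h c]]
  [Tree [List c c h] c]

2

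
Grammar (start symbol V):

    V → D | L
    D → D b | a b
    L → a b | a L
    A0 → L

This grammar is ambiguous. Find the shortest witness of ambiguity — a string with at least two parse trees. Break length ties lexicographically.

length 2: a b has 2 parse trees

Two derivations of a b:
  V ⇒ D ⇒ a b
  V ⇒ L ⇒ a b

a b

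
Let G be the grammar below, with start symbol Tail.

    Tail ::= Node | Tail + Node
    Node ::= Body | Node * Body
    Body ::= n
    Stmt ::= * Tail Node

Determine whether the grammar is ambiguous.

Only Tail, Node, Body are reachable from Tail; ignoring the rest: This is a standard precedence ladder (Tail over Node over Body), with each level left-recursive on its own operator ('+' at Tail, '*' at Node). That structure is LR(1), hence unambiguous.

Unambiguous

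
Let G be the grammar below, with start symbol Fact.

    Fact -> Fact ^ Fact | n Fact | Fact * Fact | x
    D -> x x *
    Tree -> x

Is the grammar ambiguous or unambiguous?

Witness: n x * x

Derivation 1: Fact ⇒ n Fact ⇒ n Fact * Fact ⇒ n x * Fact ⇒ n x * x
Derivation 2: Fact ⇒ Fact * Fact ⇒ n Fact * Fact ⇒ n x * Fact ⇒ n x * x

Two distinct leftmost derivations for the same string.

Ambiguous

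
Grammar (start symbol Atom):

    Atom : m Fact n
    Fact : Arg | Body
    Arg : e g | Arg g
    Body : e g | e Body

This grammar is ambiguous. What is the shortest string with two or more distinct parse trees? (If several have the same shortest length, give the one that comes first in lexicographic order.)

m e g n

length 4: m e g n has 2 parse trees

Two derivations of m e g n:
  Atom ⇒ m Fact n ⇒ m Arg n ⇒ m e g n
  Atom ⇒ m Fact n ⇒ m Body n ⇒ m e g n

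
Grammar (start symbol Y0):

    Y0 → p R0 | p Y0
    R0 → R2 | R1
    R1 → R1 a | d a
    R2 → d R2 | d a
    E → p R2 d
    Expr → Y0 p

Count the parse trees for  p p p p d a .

Parse trees for p p p p d a:
  [Y0 p [Y0 p [Y0 p [Y0 p [R0 [R2 d a]]]]]]
  [Y0 p [Y0 p [Y0 p [Y0 p [R0 [R1 d a]]]]]]

2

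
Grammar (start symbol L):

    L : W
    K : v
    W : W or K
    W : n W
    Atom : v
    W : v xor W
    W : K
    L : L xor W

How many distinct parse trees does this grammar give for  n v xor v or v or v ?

Parse trees for n v xor v or v or v:
  [L [W [W [W n [W v xor [W [K v]]]] or [K v]] or [K v]]]
  [L [W [W n [W [W v xor [W [K v]]] or [K v]]] or [K v]]]
  [L [W [W n [W v xor [W [W [K v]] or [K v]]]] or [K v]]]
  [L [W n [W [W [W v xor [W [K v]]] or [K v]] or [K v]]]]
  [L [W n [W [W v xor [W [W [K v]] or [K v]]] or [K v]]]]
  [L [W n [W v xor [W [W [W [K v]] or [K v]] or [K v]]]]]
  [L [L [W n [W [K v]]]] xor [W [W [W [K v]] or [K v]] or [K v]]]

7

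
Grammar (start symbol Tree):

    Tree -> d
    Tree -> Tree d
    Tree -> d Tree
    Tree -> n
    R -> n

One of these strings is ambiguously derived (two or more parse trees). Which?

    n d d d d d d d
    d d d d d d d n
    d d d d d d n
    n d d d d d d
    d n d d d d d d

n d d d d d d d: 1 tree
d d d d d d d n: 1 tree
d d d d d d n: 1 tree
n d d d d d d: 1 tree
d n d d d d d d: 7 trees

d n d d d d d d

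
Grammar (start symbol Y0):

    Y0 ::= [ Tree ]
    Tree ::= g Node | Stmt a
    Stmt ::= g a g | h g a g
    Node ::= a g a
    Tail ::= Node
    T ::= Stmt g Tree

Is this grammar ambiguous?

Witness: [ g a g a ]

Derivation 1: Y0 ⇒ [ Tree ] ⇒ [ g Node ] ⇒ [ g a g a ]
Derivation 2: Y0 ⇒ [ Tree ] ⇒ [ Stmt a ] ⇒ [ g a g a ]

Two distinct leftmost derivations for the same string.

Ambiguous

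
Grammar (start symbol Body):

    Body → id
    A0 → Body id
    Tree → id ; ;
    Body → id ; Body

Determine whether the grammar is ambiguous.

Unambiguous

(A0, Tree are unreachable from Body, so their rules don't affect L(Body).) Right-recursive list with a separator: after each atom, whether the separator follows determines the rule. One parse per string.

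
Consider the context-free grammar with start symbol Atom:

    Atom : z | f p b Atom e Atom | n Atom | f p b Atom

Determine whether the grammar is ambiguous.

Ambiguous

Witness: f p b f p b z e z

Derivation 1: Atom ⇒ f p b Atom e Atom ⇒ f p b f p b Atom e Atom ⇒ f p b f p b z e Atom ⇒ f p b f p b z e z
Derivation 2: Atom ⇒ f p b Atom ⇒ f p b f p b Atom e Atom ⇒ f p b f p b z e Atom ⇒ f p b f p b z e z

Two distinct leftmost derivations for the same string.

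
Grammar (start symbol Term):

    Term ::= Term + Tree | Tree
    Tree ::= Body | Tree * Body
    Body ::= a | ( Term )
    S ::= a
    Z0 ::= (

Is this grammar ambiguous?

(S, Z0 are unreachable from Term, so their rules don't affect L(Term).) Term → Term + Tree | Tree  ;  Tree → Tree * Body | Body  — a left-associative chain with Body at the bottom. Each string factors uniquely by precedence.

Unambiguous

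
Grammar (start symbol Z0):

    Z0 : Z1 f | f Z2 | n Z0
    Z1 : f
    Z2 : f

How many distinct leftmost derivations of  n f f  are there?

Parse trees for n f f:
  [Z0 n [Z0 [Z1 f] f]]
  [Z0 n [Z0 f [Z2 f]]]

2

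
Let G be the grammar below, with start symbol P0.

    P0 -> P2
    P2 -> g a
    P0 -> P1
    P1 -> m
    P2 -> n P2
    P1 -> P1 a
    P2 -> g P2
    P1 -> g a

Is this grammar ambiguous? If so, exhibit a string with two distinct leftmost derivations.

Ambiguous

Witness: g a

Derivation 1: P0 ⇒ P2 ⇒ g a
Derivation 2: P0 ⇒ P1 ⇒ g a

Two distinct leftmost derivations for the same string.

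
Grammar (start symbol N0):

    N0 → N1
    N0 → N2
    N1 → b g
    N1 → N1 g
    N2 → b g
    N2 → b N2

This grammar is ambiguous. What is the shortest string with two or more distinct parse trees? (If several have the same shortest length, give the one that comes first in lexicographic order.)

b g

length 2: b g has 2 parse trees

Two derivations of b g:
  N0 ⇒ N1 ⇒ b g
  N0 ⇒ N2 ⇒ b g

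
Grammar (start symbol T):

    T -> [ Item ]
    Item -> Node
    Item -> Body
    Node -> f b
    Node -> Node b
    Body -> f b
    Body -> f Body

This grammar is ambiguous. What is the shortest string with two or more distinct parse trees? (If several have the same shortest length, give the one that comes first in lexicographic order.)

[ f b ]

length 4: [ f b ] has 2 parse trees

Two derivations of [ f b ]:
  T ⇒ [ Item ] ⇒ [ Node ] ⇒ [ f b ]
  T ⇒ [ Item ] ⇒ [ Body ] ⇒ [ f b ]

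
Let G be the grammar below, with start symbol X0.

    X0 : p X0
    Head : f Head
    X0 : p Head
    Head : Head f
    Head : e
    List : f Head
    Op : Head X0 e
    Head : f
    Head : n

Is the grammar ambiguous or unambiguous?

Ambiguous

Witness: p f f

Derivation 1: X0 ⇒ p Head ⇒ p f Head ⇒ p f f
Derivation 2: X0 ⇒ p Head ⇒ p Head f ⇒ p f f

Two distinct leftmost derivations for the same string.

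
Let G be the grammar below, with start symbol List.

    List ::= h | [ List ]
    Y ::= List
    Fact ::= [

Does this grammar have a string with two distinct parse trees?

Only List is reachable from List; ignoring the rest: Each string is a nest of matched brackets around a single atom. An opening bracket forces the recursive rule; an atom forces the base rule.

Unambiguous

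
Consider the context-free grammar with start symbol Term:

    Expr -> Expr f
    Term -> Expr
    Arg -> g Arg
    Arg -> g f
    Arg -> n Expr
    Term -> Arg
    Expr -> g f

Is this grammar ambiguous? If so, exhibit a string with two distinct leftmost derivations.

Ambiguous

Witness: g f

Derivation 1: Term ⇒ Expr ⇒ g f
Derivation 2: Term ⇒ Arg ⇒ g f

Two distinct leftmost derivations for the same string.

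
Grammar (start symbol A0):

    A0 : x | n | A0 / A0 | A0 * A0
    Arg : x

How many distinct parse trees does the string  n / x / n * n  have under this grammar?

5

Parse trees for n / x / n * n:
  [A0 [A0 n] / [A0 [A0 x] / [A0 [A0 n] * [A0 n]]]]
  [A0 [A0 n] / [A0 [A0 [A0 x] / [A0 n]] * [A0 n]]]
  [A0 [A0 [A0 n] / [A0 x]] / [A0 [A0 n] * [A0 n]]]
  [A0 [A0 [A0 n] / [A0 [A0 x] / [A0 n]]] * [A0 n]]
  [A0 [A0 [A0 [A0 n] / [A0 x]] / [A0 n]] * [A0 n]]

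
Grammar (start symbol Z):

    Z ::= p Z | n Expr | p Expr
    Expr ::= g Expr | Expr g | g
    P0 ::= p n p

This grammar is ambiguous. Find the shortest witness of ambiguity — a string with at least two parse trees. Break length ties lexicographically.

length 2: no string has ≥2 trees
length 3: n g g has 2 parse trees

Two derivations of n g g:
  Z ⇒ n Expr ⇒ n g Expr ⇒ n g g
  Z ⇒ n Expr ⇒ n Expr g ⇒ n g g

n g g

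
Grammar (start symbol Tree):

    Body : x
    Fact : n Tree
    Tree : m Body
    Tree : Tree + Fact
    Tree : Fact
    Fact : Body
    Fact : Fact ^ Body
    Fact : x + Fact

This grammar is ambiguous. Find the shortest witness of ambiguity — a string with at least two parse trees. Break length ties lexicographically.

x + x

length 1: no string has ≥2 trees
length 2: no string has ≥2 trees
length 3: x + x has 2 parse trees

Two derivations of x + x:
  Tree ⇒ Tree + Fact ⇒ Fact + Fact ⇒ Body + Fact ⇒ x + Fact ⇒ x + Body ⇒ x + x
  Tree ⇒ Fact ⇒ x + Fact ⇒ x + Body ⇒ x + x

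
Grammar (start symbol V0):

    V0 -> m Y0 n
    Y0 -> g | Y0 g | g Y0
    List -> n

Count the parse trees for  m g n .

Parse trees for m g n:
  [V0 m [Y0 g] n]

1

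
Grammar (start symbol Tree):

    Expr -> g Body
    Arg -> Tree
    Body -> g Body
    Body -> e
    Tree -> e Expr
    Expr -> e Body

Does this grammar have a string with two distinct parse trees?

Only Tree, Expr, Body are reachable from Tree; ignoring the rest: Restricted to the reachable nonterminals, every rule has the form A → t or A → t B, and no two rules for the same A share a first terminal. The grammar encodes a DFA — one run per string.

Unambiguous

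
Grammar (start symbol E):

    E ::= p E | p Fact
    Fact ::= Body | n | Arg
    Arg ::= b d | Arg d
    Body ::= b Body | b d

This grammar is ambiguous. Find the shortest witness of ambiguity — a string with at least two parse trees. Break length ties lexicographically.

length 2: no string has ≥2 trees
length 3: p b d has 2 parse trees

Two derivations of p b d:
  E ⇒ p Fact ⇒ p Body ⇒ p b d
  E ⇒ p Fact ⇒ p Arg ⇒ p b d

p b d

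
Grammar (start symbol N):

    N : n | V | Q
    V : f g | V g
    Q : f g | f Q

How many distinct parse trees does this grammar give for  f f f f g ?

1

Parse trees for f f f f g:
  [N [Q f [Q f [Q f [Q f g]]]]]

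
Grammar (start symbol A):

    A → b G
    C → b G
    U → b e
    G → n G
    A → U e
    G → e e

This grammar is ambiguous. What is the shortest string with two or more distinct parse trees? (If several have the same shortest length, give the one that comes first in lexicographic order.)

length 3: b e e has 2 parse trees

Two derivations of b e e:
  A ⇒ b G ⇒ b e e
  A ⇒ U e ⇒ b e e

b e e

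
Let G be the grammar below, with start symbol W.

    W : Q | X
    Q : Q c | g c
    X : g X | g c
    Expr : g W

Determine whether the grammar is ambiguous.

Witness: g c

Derivation 1: W ⇒ Q ⇒ g c
Derivation 2: W ⇒ X ⇒ g c

Two distinct leftmost derivations for the same string.

Ambiguous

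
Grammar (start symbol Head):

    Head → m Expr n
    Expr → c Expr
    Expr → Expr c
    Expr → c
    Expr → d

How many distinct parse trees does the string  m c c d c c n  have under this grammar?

Parse trees for m c c d c c n:
  [Head m [Expr c [Expr c [Expr [Expr [Expr d] c] c]]] n]
  [Head m [Expr c [Expr [Expr c [Expr [Expr d] c]] c]] n]
  [Head m [Expr c [Expr [Expr [Expr c [Expr d]] c] c]] n]
  [Head m [Expr [Expr c [Expr c [Expr [Expr d] c]]] c] n]
  [Head m [Expr [Expr c [Expr [Expr c [Expr d]] c]] c] n]
  [Head m [Expr [Expr [Expr c [Expr c [Expr d]]] c] c] n]

6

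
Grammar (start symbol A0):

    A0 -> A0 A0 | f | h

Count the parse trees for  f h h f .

5

Parse trees for f h h f:
  [A0 [A0 f] [A0 [A0 h] [A0 [A0 h] [A0 f]]]]
  [A0 [A0 f] [A0 [A0 [A0 h] [A0 h]] [A0 f]]]
  [A0 [A0 [A0 f] [A0 h]] [A0 [A0 h] [A0 f]]]
  [A0 [A0 [A0 f] [A0 [A0 h] [A0 h]]] [A0 f]]
  [A0 [A0 [A0 [A0 f] [A0 h]] [A0 h]] [A0 f]]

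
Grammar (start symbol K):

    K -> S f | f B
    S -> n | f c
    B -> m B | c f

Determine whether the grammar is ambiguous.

Witness: f c f

Derivation 1: K ⇒ S f ⇒ f c f
Derivation 2: K ⇒ f B ⇒ f c f

Two distinct leftmost derivations for the same string.

Ambiguous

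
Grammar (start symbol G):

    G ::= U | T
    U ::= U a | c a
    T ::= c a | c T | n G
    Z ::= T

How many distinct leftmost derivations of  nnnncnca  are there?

2

Parse trees for nnnncnca:
  [G [T n [G [T n [G [T n [G [T n [G [T c [T n [G [U c a]]]]]]]]]]]]]
  [G [T n [G [T n [G [T n [G [T n [G [T c [T n [G [T c a]]]]]]]]]]]]]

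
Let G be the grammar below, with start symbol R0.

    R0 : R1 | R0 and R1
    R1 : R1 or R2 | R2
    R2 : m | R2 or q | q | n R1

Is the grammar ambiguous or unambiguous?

Ambiguous

Witness: m or q

Derivation 1: R0 ⇒ R1 ⇒ R1 or R2 ⇒ R2 or R2 ⇒ m or R2 ⇒ m or q
Derivation 2: R0 ⇒ R1 ⇒ R2 ⇒ R2 or q ⇒ m or q

Two distinct leftmost derivations for the same string.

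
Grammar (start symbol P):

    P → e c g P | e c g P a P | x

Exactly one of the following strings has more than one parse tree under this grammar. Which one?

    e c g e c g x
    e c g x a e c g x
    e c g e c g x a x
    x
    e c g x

e c g e c g x: 1 tree
e c g x a e c g x: 1 tree
e c g e c g x a x: 2 trees
x: 1 tree
e c g x: 1 tree

e c g e c g x a x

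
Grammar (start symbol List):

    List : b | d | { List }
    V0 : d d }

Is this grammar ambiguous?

Unambiguous

Only List is reachable from List; ignoring the rest: Each string is a nest of matched brackets around a single atom. An opening bracket forces the recursive rule; an atom forces the base rule.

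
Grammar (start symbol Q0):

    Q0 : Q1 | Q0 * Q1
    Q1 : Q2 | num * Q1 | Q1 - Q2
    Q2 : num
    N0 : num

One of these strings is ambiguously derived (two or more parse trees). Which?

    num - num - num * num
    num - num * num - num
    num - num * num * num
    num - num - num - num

num - num * num * num

num - num - num * num: 1 tree
num - num * num - num: 1 tree
num - num * num * num: 2 trees
num - num - num - num: 1 tree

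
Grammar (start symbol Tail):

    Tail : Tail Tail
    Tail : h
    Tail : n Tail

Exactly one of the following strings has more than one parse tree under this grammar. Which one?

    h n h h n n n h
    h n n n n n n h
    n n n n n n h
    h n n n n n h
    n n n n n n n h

h n h h n n n h: 9 trees
h n n n n n n h: 1 tree
n n n n n n h: 1 tree
h n n n n n h: 1 tree
n n n n n n n h: 1 tree

h n h h n n n h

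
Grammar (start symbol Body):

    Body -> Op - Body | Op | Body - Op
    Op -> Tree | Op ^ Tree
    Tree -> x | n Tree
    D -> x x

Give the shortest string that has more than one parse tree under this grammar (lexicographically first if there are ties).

x - x

length 1: no string has ≥2 trees
length 2: no string has ≥2 trees
length 3: x - x has 2 parse trees

Two derivations of x - x:
  Body ⇒ Op - Body ⇒ Tree - Body ⇒ x - Body ⇒ x - Op ⇒ x - Tree ⇒ x - x
  Body ⇒ Body - Op ⇒ Op - Op ⇒ Tree - Op ⇒ x - Op ⇒ x - Tree ⇒ x - x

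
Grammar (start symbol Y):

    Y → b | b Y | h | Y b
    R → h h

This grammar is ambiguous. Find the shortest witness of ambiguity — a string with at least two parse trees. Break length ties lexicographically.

b b

length 1: no string has ≥2 trees
length 2: b b has 2 parse trees

Two derivations of b b:
  Y ⇒ b Y ⇒ b b
  Y ⇒ Y b ⇒ b b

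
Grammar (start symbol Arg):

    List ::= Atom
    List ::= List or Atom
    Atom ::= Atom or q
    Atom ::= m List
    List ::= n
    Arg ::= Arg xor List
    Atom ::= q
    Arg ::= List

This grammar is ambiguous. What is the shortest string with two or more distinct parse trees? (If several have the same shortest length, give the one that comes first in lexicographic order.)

length 1: no string has ≥2 trees
length 2: no string has ≥2 trees
length 3: q or q has 2 parse trees

Two derivations of q or q:
  Arg ⇒ List ⇒ Atom ⇒ Atom or q ⇒ q or q
  Arg ⇒ List ⇒ List or Atom ⇒ Atom or Atom ⇒ q or Atom ⇒ q or q

q or q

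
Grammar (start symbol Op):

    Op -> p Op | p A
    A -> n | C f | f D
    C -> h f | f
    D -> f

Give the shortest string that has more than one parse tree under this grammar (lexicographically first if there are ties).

p f f

length 2: no string has ≥2 trees
length 3: p f f has 2 parse trees

Two derivations of p f f:
  Op ⇒ p A ⇒ p C f ⇒ p f f
  Op ⇒ p A ⇒ p f D ⇒ p f f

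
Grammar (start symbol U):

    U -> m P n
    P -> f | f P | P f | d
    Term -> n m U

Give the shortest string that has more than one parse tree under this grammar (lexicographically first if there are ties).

length 3: no string has ≥2 trees
length 4: m f f n has 2 parse trees

Two derivations of m f f n:
  U ⇒ m P n ⇒ m f P n ⇒ m f f n
  U ⇒ m P n ⇒ m P f n ⇒ m f f n

m f f n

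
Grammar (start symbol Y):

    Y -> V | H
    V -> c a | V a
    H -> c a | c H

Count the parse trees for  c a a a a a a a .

1

Parse trees for c a a a a a a a:
  [Y [V [V [V [V [V [V [V c a] a] a] a] a] a] a]]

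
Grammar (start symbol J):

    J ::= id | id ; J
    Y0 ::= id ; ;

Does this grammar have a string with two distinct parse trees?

Only J is reachable from J; ignoring the rest: Right-recursive list with a separator: after each atom, whether the separator follows determines the rule. One parse per string.

Unambiguous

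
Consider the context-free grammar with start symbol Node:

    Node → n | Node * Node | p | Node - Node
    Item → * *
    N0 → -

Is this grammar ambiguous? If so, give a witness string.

Ambiguous

Witness: n * n * n

Derivation 1: Node ⇒ Node * Node ⇒ n * Node ⇒ n * Node * Node ⇒ n * n * Node ⇒ n * n * n
Derivation 2: Node ⇒ Node * Node ⇒ Node * Node * Node ⇒ n * Node * Node ⇒ n * n * Node ⇒ n * n * n

Two distinct leftmost derivations for the same string.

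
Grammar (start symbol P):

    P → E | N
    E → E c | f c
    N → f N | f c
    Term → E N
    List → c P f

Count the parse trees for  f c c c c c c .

1

Parse trees for f c c c c c c:
  [P [E [E [E [E [E [E f c] c] c] c] c] c]]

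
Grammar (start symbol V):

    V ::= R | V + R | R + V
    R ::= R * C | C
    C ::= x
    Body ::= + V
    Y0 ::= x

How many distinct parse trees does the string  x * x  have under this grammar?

1

Parse trees for x * x:
  [V [R [R [C x]] * [C x]]]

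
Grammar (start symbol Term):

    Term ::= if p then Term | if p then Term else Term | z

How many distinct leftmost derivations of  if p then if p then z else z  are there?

Parse trees for if p then if p then z else z:
  [Term if p then [Term if p then [Term z] else [Term z]]]
  [Term if p then [Term if p then [Term z]] else [Term z]]

2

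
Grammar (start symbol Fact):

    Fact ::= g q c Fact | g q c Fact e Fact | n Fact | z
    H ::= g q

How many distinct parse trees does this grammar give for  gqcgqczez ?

2

Parse trees for gqcgqczez:
  [Fact g q c [Fact g q c [Fact z] e [Fact z]]]
  [Fact g q c [Fact g q c [Fact z]] e [Fact z]]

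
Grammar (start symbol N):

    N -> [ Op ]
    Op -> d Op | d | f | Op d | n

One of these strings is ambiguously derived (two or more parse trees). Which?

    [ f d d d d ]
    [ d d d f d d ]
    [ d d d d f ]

[ f d d d d ]: 1 tree
[ d d d f d d ]: 10 trees
[ d d d d f ]: 1 tree

[ d d d f d d ]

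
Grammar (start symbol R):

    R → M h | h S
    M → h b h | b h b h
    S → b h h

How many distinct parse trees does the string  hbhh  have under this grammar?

2

Parse trees for hbhh:
  [R [M h b h] h]
  [R h [S b h h]]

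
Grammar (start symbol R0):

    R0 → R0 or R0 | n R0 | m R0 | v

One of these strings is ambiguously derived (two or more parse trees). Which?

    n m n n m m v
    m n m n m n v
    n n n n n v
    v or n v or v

n m n n m m v: 1 tree
m n m n m n v: 1 tree
n n n n n v: 1 tree
v or n v or v: 3 trees

v or n v or v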